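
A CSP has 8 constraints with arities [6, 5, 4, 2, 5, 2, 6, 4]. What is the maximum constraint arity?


The arities are: 6, 5, 4, 2, 5, 2, 6, 4.
Scan for the maximum value.
Maximum arity = 6.

6


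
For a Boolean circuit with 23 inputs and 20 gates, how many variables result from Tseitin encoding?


The Tseitin transformation introduces one auxiliary variable per gate.
Total variables = inputs + gates = 23 + 20 = 43.

43


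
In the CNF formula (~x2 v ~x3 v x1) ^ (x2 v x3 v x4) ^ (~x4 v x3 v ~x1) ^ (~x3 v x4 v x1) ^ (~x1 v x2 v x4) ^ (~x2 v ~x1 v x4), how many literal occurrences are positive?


Scan each clause for unnegated literals.
Clause 1: 1 positive; Clause 2: 3 positive; Clause 3: 1 positive; Clause 4: 2 positive; Clause 5: 2 positive; Clause 6: 1 positive.
Total positive literal occurrences = 10.

10


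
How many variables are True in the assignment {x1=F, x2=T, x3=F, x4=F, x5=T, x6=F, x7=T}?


The weight is the number of variables assigned True.
True variables: x2, x5, x7.
Weight = 3.

3


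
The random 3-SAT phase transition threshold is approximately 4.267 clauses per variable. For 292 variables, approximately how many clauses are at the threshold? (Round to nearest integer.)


The 3-SAT phase transition occurs at approximately 4.267 clauses per variable.
m = 4.267 * 292 = 1245.964.
Rounded to nearest integer: 1246.

1246


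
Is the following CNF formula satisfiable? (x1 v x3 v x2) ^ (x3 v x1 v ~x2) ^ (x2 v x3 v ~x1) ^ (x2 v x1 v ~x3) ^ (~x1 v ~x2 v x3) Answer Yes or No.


Check all 8 possible truth assignments.
Number of satisfying assignments found: 3.
The formula is satisfiable.

Yes


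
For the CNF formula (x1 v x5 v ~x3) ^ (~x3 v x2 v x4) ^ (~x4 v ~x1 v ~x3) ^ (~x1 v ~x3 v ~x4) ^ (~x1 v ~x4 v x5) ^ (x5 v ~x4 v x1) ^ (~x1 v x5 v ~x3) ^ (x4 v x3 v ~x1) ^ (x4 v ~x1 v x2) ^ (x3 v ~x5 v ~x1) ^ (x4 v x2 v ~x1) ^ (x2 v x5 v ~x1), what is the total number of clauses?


Each group enclosed in parentheses joined by ^ is one clause.
Counting the conjuncts: 12 clauses.

12


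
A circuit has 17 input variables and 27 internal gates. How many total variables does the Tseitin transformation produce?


The Tseitin transformation introduces one auxiliary variable per gate.
Total variables = inputs + gates = 17 + 27 = 44.

44


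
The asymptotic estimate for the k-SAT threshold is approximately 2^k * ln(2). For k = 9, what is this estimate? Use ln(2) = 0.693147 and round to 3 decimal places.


Using the asymptotic formula: threshold ~ 2^k * ln(2).
2^9 = 512.
512 * 0.693147 = 354.891.

354.891


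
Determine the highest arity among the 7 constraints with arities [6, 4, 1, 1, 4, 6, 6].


The arities are: 6, 4, 1, 1, 4, 6, 6.
Scan for the maximum value.
Maximum arity = 6.

6


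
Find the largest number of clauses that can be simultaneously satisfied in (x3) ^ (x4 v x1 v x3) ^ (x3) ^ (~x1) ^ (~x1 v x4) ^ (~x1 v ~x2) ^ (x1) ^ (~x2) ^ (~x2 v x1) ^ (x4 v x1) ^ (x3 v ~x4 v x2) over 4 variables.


Enumerate all 16 truth assignments.
For each, count how many of the 11 clauses are satisfied.
The formula is not fully satisfiable, so the maximum is below 11.
Maximum simultaneously satisfiable clauses = 10.

10


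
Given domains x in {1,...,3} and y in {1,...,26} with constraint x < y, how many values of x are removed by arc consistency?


For the constraint x < y, x needs a supporting value in y's domain.
x can be at most 25 (one less than y's maximum).
Valid x values from domain: 3 out of 3.
Pruned = 3 - 3 = 0.

0


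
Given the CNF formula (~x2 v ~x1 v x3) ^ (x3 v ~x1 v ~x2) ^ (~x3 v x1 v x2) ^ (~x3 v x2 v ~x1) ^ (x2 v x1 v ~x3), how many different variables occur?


Identify each distinct variable in the formula.
Variables found: x1, x2, x3.
Total distinct variables = 3.

3


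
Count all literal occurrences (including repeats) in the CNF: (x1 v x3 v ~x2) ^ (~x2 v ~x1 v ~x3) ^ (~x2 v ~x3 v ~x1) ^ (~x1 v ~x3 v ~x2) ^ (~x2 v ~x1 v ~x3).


Clause lengths: 3, 3, 3, 3, 3.
Sum = 3 + 3 + 3 + 3 + 3 = 15.

15


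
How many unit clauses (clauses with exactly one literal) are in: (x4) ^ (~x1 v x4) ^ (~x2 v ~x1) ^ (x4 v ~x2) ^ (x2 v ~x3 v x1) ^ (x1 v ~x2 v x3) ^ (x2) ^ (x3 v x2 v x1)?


A unit clause contains exactly one literal.
Unit clauses found: (x4), (x2).
Count = 2.

2


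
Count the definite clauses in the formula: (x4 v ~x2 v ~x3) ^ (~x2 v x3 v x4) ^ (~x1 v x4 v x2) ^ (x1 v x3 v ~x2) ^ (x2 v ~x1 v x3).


A definite clause has exactly one positive literal.
Clause 1: 1 positive -> definite
Clause 2: 2 positive -> not definite
Clause 3: 2 positive -> not definite
Clause 4: 2 positive -> not definite
Clause 5: 2 positive -> not definite
Definite clause count = 1.

1


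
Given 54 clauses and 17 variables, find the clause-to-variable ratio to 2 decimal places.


Clause-to-variable ratio = clauses / variables.
54 / 17 = 3.18.

3.18


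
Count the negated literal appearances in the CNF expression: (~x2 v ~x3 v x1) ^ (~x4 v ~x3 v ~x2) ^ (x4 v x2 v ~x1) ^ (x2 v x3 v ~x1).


Scan each clause for negated literals.
Clause 1: 2 negative; Clause 2: 3 negative; Clause 3: 1 negative; Clause 4: 1 negative.
Total negative literal occurrences = 7.

7


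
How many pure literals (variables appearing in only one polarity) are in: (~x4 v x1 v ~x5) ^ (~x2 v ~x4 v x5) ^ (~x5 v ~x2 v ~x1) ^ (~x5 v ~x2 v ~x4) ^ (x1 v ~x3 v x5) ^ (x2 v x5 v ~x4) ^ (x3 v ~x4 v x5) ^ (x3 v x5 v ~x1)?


A pure literal appears in only one polarity across all clauses.
Pure literals: x4 (negative only).
Count = 1.

1


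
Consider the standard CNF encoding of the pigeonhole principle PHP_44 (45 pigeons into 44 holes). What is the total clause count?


The PHP encoding has two parts:
1) At-least-one-hole clauses: 45 (one per pigeon, each with 44 literals).
2) At-most-one-pigeon-per-hole clauses: 44 holes * C(45,2) = 44 * 990 = 43560.
Total clauses = 45 + 43560 = 43605.

43605


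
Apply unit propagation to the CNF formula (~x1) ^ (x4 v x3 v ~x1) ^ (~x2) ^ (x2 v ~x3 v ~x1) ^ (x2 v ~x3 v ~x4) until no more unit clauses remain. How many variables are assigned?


Unit propagation repeatedly assigns the literal in any unit clause, then simplifies.
Assignments in order: x1 = F, x2 = F.
No further unit clauses remain.
Total variables assigned = 2.

2


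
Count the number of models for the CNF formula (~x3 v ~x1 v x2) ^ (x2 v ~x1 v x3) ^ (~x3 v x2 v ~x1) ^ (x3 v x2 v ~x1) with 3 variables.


Enumerate all 8 truth assignments over 3 variables.
Test each against every clause.
Satisfying assignments found: 6.

6


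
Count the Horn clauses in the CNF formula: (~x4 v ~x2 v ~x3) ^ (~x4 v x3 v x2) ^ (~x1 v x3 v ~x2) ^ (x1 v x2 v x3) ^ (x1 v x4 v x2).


A Horn clause has at most one positive literal.
Clause 1: 0 positive lit(s) -> Horn
Clause 2: 2 positive lit(s) -> not Horn
Clause 3: 1 positive lit(s) -> Horn
Clause 4: 3 positive lit(s) -> not Horn
Clause 5: 3 positive lit(s) -> not Horn
Total Horn clauses = 2.

2


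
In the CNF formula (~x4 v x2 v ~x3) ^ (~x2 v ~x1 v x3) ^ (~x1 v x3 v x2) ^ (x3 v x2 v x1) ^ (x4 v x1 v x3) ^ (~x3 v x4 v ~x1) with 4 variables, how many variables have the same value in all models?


Find all satisfying assignments: 5 model(s).
Check which variables have the same value in every model.
No variable is fixed across all models.
Backbone size = 0.

0


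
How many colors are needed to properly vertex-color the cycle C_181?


An odd cycle cannot be 2-colored: alternating two colors around the cycle returns to the start with a conflict.
Since 181 is odd, three colors are required (and three suffice).
Chromatic number = 3.

3


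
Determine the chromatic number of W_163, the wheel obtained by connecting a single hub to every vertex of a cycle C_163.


W_163 consists of the cycle C_163 together with a hub vertex adjacent to every cycle vertex.
The cycle C_163 needs 3 colors (odd cycle -> 3).
The hub is adjacent to every cycle vertex, so it must receive a new color distinct from all of them.
Chromatic number = 3 + 1 = 4.

4


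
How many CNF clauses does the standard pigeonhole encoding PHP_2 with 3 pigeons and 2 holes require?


The PHP encoding has two parts:
1) At-least-one-hole clauses: 3 (one per pigeon, each with 2 literals).
2) At-most-one-pigeon-per-hole clauses: 2 holes * C(3,2) = 2 * 3 = 6.
Total clauses = 3 + 6 = 9.

9


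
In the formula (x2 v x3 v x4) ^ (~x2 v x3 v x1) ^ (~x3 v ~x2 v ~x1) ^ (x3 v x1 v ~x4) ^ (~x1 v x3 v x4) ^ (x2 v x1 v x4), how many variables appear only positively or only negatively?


A pure literal appears in only one polarity across all clauses.
No pure literals found.
Count = 0.

0


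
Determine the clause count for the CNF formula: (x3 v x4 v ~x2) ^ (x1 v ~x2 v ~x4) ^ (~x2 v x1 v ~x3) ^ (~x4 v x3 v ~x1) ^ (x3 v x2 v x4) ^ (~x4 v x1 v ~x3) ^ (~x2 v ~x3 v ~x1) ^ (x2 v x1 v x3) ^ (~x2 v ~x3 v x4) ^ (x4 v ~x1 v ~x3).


Each group enclosed in parentheses joined by ^ is one clause.
Counting the conjuncts: 10 clauses.

10


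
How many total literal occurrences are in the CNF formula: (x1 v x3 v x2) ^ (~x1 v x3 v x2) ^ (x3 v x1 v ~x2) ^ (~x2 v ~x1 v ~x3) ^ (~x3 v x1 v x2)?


Clause lengths: 3, 3, 3, 3, 3.
Sum = 3 + 3 + 3 + 3 + 3 = 15.

15


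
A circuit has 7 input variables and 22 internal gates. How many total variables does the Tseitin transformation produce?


The Tseitin transformation introduces one auxiliary variable per gate.
Total variables = inputs + gates = 7 + 22 = 29.

29


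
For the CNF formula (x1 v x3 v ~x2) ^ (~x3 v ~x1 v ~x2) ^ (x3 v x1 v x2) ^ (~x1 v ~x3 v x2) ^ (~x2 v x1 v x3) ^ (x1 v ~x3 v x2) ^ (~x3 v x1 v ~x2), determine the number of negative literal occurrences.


Scan each clause for negated literals.
Clause 1: 1 negative; Clause 2: 3 negative; Clause 3: 0 negative; Clause 4: 2 negative; Clause 5: 1 negative; Clause 6: 1 negative; Clause 7: 2 negative.
Total negative literal occurrences = 10.

10


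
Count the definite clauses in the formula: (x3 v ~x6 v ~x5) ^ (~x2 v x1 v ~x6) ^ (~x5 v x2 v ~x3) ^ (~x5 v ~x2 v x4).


A definite clause has exactly one positive literal.
Clause 1: 1 positive -> definite
Clause 2: 1 positive -> definite
Clause 3: 1 positive -> definite
Clause 4: 1 positive -> definite
Definite clause count = 4.

4


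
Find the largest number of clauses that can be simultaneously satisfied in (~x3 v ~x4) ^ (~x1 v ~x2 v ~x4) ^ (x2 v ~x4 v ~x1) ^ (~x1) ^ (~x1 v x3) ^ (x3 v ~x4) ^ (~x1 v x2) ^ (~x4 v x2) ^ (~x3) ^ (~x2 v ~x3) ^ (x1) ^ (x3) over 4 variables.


Enumerate all 16 truth assignments.
For each, count how many of the 12 clauses are satisfied.
The formula is not fully satisfiable, so the maximum is below 12.
Maximum simultaneously satisfiable clauses = 10.

10


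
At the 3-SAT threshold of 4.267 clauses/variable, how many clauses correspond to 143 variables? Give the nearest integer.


The 3-SAT phase transition occurs at approximately 4.267 clauses per variable.
m = 4.267 * 143 = 610.181.
Rounded to nearest integer: 610.

610


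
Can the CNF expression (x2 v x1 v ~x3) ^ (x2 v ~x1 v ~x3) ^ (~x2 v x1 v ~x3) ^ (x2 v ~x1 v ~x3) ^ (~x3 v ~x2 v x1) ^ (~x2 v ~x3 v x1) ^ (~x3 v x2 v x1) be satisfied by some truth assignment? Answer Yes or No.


Check all 8 possible truth assignments.
Number of satisfying assignments found: 5.
The formula is satisfiable.

Yes


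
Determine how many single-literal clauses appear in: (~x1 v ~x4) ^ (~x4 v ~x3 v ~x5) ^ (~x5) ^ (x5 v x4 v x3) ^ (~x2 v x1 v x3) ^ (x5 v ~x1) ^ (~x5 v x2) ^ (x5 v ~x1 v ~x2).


A unit clause contains exactly one literal.
Unit clauses found: (~x5).
Count = 1.

1


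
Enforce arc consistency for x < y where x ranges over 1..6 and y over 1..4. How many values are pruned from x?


For the constraint x < y, x needs a supporting value in y's domain.
x can be at most 3 (one less than y's maximum).
Valid x values from domain: 3 out of 6.
Pruned = 6 - 3 = 3.

3


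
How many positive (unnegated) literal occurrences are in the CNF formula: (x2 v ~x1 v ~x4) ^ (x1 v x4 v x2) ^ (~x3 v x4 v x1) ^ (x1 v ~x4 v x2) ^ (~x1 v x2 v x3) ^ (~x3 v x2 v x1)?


Scan each clause for unnegated literals.
Clause 1: 1 positive; Clause 2: 3 positive; Clause 3: 2 positive; Clause 4: 2 positive; Clause 5: 2 positive; Clause 6: 2 positive.
Total positive literal occurrences = 12.

12


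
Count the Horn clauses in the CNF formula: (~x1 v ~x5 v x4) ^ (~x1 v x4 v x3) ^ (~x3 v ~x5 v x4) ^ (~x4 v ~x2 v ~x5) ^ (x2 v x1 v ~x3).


A Horn clause has at most one positive literal.
Clause 1: 1 positive lit(s) -> Horn
Clause 2: 2 positive lit(s) -> not Horn
Clause 3: 1 positive lit(s) -> Horn
Clause 4: 0 positive lit(s) -> Horn
Clause 5: 2 positive lit(s) -> not Horn
Total Horn clauses = 3.

3


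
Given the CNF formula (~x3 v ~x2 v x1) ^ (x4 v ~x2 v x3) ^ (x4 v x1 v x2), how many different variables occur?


Identify each distinct variable in the formula.
Variables found: x1, x2, x3, x4.
Total distinct variables = 4.

4


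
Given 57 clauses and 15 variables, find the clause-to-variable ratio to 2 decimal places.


Clause-to-variable ratio = clauses / variables.
57 / 15 = 3.8.

3.8


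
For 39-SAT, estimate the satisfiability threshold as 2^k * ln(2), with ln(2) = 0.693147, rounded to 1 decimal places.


Using the asymptotic formula: threshold ~ 2^k * ln(2).
2^39 = 549755813888.
549755813888 * 0.693147 = 381061593129.0.

381061593129.0


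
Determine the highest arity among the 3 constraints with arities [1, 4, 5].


The arities are: 1, 4, 5.
Scan for the maximum value.
Maximum arity = 5.

5


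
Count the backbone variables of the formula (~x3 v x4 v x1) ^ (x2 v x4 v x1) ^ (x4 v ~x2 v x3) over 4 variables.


Find all satisfying assignments: 11 model(s).
Check which variables have the same value in every model.
No variable is fixed across all models.
Backbone size = 0.

0


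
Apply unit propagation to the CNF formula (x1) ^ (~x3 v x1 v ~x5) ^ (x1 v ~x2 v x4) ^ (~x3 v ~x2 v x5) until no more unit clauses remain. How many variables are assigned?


Unit propagation repeatedly assigns the literal in any unit clause, then simplifies.
Assignments in order: x1 = T.
No further unit clauses remain.
Total variables assigned = 1.

1


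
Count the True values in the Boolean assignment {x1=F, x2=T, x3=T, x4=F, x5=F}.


The weight is the number of variables assigned True.
True variables: x2, x3.
Weight = 2.

2


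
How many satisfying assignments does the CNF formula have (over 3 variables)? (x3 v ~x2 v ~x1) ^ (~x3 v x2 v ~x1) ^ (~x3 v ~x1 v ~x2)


Enumerate all 8 truth assignments over 3 variables.
Test each against every clause.
Satisfying assignments found: 5.

5


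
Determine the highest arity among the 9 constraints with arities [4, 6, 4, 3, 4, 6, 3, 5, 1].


The arities are: 4, 6, 4, 3, 4, 6, 3, 5, 1.
Scan for the maximum value.
Maximum arity = 6.

6


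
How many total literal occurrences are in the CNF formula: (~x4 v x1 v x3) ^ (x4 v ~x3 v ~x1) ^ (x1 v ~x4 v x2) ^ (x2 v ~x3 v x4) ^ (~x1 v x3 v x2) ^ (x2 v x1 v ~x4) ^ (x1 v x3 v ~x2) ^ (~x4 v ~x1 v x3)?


Clause lengths: 3, 3, 3, 3, 3, 3, 3, 3.
Sum = 3 + 3 + 3 + 3 + 3 + 3 + 3 + 3 = 24.

24


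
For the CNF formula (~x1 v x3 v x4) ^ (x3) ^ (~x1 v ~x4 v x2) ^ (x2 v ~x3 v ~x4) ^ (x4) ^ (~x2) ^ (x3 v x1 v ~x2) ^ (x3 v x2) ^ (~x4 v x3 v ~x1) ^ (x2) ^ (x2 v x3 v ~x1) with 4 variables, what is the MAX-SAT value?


Enumerate all 16 truth assignments.
For each, count how many of the 11 clauses are satisfied.
The formula is not fully satisfiable, so the maximum is below 11.
Maximum simultaneously satisfiable clauses = 10.

10


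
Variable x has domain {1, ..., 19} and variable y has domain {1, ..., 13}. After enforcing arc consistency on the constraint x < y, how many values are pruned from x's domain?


For the constraint x < y, x needs a supporting value in y's domain.
x can be at most 12 (one less than y's maximum).
Valid x values from domain: 12 out of 19.
Pruned = 19 - 12 = 7.

7


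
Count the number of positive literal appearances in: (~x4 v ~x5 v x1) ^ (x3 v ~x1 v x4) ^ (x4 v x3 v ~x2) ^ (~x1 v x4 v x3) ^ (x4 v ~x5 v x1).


Scan each clause for unnegated literals.
Clause 1: 1 positive; Clause 2: 2 positive; Clause 3: 2 positive; Clause 4: 2 positive; Clause 5: 2 positive.
Total positive literal occurrences = 9.

9


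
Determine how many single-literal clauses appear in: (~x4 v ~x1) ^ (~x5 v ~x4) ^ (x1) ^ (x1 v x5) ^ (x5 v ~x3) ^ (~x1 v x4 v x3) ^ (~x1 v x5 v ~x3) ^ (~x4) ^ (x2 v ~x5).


A unit clause contains exactly one literal.
Unit clauses found: (x1), (~x4).
Count = 2.

2


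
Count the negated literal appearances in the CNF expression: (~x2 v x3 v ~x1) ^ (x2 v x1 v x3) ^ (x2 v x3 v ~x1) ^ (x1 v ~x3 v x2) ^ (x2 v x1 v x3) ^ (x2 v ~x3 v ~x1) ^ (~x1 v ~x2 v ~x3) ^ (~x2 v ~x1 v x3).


Scan each clause for negated literals.
Clause 1: 2 negative; Clause 2: 0 negative; Clause 3: 1 negative; Clause 4: 1 negative; Clause 5: 0 negative; Clause 6: 2 negative; Clause 7: 3 negative; Clause 8: 2 negative.
Total negative literal occurrences = 11.

11


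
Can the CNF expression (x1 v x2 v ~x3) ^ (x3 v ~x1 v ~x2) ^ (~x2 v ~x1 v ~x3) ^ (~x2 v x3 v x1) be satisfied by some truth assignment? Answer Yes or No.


Check all 8 possible truth assignments.
Number of satisfying assignments found: 4.
The formula is satisfiable.

Yes


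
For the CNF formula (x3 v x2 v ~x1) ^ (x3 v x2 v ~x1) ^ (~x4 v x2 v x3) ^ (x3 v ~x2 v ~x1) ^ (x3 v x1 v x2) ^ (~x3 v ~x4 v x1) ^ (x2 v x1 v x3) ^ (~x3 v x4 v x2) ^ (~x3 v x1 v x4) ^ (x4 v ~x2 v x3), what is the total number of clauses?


Each group enclosed in parentheses joined by ^ is one clause.
Counting the conjuncts: 10 clauses.

10


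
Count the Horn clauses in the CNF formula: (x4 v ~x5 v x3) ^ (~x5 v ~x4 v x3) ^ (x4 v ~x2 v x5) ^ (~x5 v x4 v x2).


A Horn clause has at most one positive literal.
Clause 1: 2 positive lit(s) -> not Horn
Clause 2: 1 positive lit(s) -> Horn
Clause 3: 2 positive lit(s) -> not Horn
Clause 4: 2 positive lit(s) -> not Horn
Total Horn clauses = 1.

1


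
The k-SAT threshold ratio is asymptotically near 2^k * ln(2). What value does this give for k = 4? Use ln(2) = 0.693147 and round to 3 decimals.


Using the asymptotic formula: threshold ~ 2^k * ln(2).
2^4 = 16.
16 * 0.693147 = 11.09.

11.09


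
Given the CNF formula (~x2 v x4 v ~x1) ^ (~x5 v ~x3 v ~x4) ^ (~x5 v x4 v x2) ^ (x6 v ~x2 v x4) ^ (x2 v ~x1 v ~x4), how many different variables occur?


Identify each distinct variable in the formula.
Variables found: x1, x2, x3, x4, x5, x6.
Total distinct variables = 6.

6


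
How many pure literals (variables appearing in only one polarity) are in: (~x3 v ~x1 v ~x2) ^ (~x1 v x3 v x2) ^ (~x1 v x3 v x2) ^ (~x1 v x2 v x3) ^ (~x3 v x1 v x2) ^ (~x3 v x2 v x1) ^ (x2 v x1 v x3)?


A pure literal appears in only one polarity across all clauses.
No pure literals found.
Count = 0.

0


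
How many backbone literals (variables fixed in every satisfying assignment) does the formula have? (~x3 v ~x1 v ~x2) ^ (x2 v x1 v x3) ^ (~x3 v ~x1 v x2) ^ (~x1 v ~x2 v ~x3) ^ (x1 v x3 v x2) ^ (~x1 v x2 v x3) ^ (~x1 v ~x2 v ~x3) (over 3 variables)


Find all satisfying assignments: 4 model(s).
Check which variables have the same value in every model.
No variable is fixed across all models.
Backbone size = 0.

0


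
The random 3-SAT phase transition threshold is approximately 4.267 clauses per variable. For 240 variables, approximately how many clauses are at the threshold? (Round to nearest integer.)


The 3-SAT phase transition occurs at approximately 4.267 clauses per variable.
m = 4.267 * 240 = 1024.08.
Rounded to nearest integer: 1024.

1024


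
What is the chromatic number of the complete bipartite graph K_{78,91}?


K_{78,91} is bipartite by definition: the two parts are independent sets, with every edge crossing between them.
Color all vertices in one part with color 1 and all vertices in the other part with color 2.
Since the graph has at least one edge, one color does not suffice.
Chromatic number = 2.

2


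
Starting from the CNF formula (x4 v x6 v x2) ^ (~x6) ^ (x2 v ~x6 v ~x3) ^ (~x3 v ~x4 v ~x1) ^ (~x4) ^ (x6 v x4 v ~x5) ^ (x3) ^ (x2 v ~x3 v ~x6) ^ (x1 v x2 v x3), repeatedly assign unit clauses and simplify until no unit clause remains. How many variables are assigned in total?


Unit propagation repeatedly assigns the literal in any unit clause, then simplifies.
Assignments in order: x6 = F, x4 = F, x2 = T, x5 = F, x3 = T.
No further unit clauses remain.
Total variables assigned = 5.

5


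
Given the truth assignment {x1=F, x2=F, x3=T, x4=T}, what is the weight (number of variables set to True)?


The weight is the number of variables assigned True.
True variables: x3, x4.
Weight = 2.

2


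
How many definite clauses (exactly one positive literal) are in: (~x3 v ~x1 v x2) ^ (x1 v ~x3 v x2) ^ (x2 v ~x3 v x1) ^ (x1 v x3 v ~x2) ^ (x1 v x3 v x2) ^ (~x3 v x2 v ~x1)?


A definite clause has exactly one positive literal.
Clause 1: 1 positive -> definite
Clause 2: 2 positive -> not definite
Clause 3: 2 positive -> not definite
Clause 4: 2 positive -> not definite
Clause 5: 3 positive -> not definite
Clause 6: 1 positive -> definite
Definite clause count = 2.

2


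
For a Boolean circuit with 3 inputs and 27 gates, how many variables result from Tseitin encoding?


The Tseitin transformation introduces one auxiliary variable per gate.
Total variables = inputs + gates = 3 + 27 = 30.

30


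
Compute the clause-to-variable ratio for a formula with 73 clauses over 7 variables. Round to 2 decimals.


Clause-to-variable ratio = clauses / variables.
73 / 7 = 10.43.

10.43


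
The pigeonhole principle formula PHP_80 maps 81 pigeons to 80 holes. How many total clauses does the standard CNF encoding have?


The PHP encoding has two parts:
1) At-least-one-hole clauses: 81 (one per pigeon, each with 80 literals).
2) At-most-one-pigeon-per-hole clauses: 80 holes * C(81,2) = 80 * 3240 = 259200.
Total clauses = 81 + 259200 = 259281.

259281


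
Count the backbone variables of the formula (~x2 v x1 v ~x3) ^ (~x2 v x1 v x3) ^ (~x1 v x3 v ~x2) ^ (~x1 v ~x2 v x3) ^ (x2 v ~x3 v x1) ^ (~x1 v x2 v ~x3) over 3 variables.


Find all satisfying assignments: 3 model(s).
Check which variables have the same value in every model.
No variable is fixed across all models.
Backbone size = 0.

0


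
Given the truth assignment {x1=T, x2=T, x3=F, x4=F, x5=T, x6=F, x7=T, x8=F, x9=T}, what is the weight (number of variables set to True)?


The weight is the number of variables assigned True.
True variables: x1, x2, x5, x7, x9.
Weight = 5.

5


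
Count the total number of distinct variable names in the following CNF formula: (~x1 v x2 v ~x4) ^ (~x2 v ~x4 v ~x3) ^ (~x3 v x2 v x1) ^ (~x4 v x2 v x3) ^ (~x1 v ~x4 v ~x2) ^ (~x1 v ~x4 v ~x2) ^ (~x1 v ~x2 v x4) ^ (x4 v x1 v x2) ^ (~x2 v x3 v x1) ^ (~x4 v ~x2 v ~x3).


Identify each distinct variable in the formula.
Variables found: x1, x2, x3, x4.
Total distinct variables = 4.

4


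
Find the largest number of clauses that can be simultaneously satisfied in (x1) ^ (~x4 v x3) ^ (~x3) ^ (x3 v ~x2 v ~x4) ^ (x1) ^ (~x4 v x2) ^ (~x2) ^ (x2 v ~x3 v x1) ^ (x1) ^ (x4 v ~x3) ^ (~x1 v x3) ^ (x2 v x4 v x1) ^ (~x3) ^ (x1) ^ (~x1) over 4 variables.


Enumerate all 16 truth assignments.
For each, count how many of the 15 clauses are satisfied.
The formula is not fully satisfiable, so the maximum is below 15.
Maximum simultaneously satisfiable clauses = 13.

13


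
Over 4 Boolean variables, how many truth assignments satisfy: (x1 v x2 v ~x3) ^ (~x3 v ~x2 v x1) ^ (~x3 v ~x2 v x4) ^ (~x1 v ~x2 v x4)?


Enumerate all 16 truth assignments over 4 variables.
Test each against every clause.
Satisfying assignments found: 10.

10


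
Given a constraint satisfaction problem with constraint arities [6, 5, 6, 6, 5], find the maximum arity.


The arities are: 6, 5, 6, 6, 5.
Scan for the maximum value.
Maximum arity = 6.

6


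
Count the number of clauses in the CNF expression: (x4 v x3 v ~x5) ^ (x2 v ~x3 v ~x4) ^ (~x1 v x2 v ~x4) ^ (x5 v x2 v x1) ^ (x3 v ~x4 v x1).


Each group enclosed in parentheses joined by ^ is one clause.
Counting the conjuncts: 5 clauses.

5


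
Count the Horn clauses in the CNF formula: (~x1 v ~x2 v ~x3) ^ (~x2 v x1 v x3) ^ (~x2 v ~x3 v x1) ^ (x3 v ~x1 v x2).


A Horn clause has at most one positive literal.
Clause 1: 0 positive lit(s) -> Horn
Clause 2: 2 positive lit(s) -> not Horn
Clause 3: 1 positive lit(s) -> Horn
Clause 4: 2 positive lit(s) -> not Horn
Total Horn clauses = 2.

2


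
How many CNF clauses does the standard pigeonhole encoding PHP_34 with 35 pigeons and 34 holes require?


The PHP encoding has two parts:
1) At-least-one-hole clauses: 35 (one per pigeon, each with 34 literals).
2) At-most-one-pigeon-per-hole clauses: 34 holes * C(35,2) = 34 * 595 = 20230.
Total clauses = 35 + 20230 = 20265.

20265


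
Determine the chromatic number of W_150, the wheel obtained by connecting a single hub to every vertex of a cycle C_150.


W_150 consists of the cycle C_150 together with a hub vertex adjacent to every cycle vertex.
The cycle C_150 needs 2 colors (even cycle -> 2).
The hub is adjacent to every cycle vertex, so it must receive a new color distinct from all of them.
Chromatic number = 2 + 1 = 3.

3


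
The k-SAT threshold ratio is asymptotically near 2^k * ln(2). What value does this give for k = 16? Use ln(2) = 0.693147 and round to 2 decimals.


Using the asymptotic formula: threshold ~ 2^k * ln(2).
2^16 = 65536.
65536 * 0.693147 = 45426.08.

45426.08


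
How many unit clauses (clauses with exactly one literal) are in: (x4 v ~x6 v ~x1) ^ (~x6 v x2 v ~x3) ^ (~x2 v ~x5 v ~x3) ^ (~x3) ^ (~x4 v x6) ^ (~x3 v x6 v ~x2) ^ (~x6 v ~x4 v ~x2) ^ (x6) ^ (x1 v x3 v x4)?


A unit clause contains exactly one literal.
Unit clauses found: (~x3), (x6).
Count = 2.

2


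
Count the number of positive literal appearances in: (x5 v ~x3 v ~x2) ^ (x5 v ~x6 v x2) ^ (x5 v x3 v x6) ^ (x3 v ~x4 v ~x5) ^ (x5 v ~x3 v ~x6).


Scan each clause for unnegated literals.
Clause 1: 1 positive; Clause 2: 2 positive; Clause 3: 3 positive; Clause 4: 1 positive; Clause 5: 1 positive.
Total positive literal occurrences = 8.

8


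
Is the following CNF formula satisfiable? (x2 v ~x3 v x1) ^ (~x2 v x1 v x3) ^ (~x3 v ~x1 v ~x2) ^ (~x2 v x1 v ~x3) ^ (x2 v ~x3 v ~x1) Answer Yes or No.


Check all 8 possible truth assignments.
Number of satisfying assignments found: 3.
The formula is satisfiable.

Yes


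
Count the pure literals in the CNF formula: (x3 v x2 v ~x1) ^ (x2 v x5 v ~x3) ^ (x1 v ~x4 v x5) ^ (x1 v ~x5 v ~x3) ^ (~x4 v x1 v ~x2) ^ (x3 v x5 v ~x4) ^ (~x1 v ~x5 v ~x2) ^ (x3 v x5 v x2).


A pure literal appears in only one polarity across all clauses.
Pure literals: x4 (negative only).
Count = 1.

1


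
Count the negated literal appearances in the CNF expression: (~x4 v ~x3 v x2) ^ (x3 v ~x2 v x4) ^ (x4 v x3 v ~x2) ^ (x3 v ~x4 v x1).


Scan each clause for negated literals.
Clause 1: 2 negative; Clause 2: 1 negative; Clause 3: 1 negative; Clause 4: 1 negative.
Total negative literal occurrences = 5.

5


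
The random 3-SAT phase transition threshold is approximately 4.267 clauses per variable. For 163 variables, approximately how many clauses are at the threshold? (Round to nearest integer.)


The 3-SAT phase transition occurs at approximately 4.267 clauses per variable.
m = 4.267 * 163 = 695.521.
Rounded to nearest integer: 696.

696


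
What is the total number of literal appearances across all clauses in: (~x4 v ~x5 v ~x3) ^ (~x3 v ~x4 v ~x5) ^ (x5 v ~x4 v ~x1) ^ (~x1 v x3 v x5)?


Clause lengths: 3, 3, 3, 3.
Sum = 3 + 3 + 3 + 3 = 12.

12


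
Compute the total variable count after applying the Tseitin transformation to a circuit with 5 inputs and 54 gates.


The Tseitin transformation introduces one auxiliary variable per gate.
Total variables = inputs + gates = 5 + 54 = 59.

59


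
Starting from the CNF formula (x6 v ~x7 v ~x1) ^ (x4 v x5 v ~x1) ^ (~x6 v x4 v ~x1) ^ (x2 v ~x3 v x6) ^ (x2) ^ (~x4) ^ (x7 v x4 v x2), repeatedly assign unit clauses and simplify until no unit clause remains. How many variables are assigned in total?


Unit propagation repeatedly assigns the literal in any unit clause, then simplifies.
Assignments in order: x2 = T, x4 = F.
No further unit clauses remain.
Total variables assigned = 2.

2


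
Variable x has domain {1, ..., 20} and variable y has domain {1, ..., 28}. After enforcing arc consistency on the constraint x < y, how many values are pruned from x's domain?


For the constraint x < y, x needs a supporting value in y's domain.
x can be at most 27 (one less than y's maximum).
Valid x values from domain: 20 out of 20.
Pruned = 20 - 20 = 0.

0


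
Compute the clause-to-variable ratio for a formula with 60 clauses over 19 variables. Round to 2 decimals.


Clause-to-variable ratio = clauses / variables.
60 / 19 = 3.16.

3.16


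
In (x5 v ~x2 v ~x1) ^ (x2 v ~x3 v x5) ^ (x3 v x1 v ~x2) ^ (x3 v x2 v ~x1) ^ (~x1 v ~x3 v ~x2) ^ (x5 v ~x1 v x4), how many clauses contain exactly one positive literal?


A definite clause has exactly one positive literal.
Clause 1: 1 positive -> definite
Clause 2: 2 positive -> not definite
Clause 3: 2 positive -> not definite
Clause 4: 2 positive -> not definite
Clause 5: 0 positive -> not definite
Clause 6: 2 positive -> not definite
Definite clause count = 1.

1


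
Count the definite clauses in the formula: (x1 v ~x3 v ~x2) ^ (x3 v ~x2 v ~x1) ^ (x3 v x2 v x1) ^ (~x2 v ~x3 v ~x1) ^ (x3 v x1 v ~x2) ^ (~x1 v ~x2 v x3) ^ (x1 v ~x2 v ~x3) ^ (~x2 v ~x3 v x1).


A definite clause has exactly one positive literal.
Clause 1: 1 positive -> definite
Clause 2: 1 positive -> definite
Clause 3: 3 positive -> not definite
Clause 4: 0 positive -> not definite
Clause 5: 2 positive -> not definite
Clause 6: 1 positive -> definite
Clause 7: 1 positive -> definite
Clause 8: 1 positive -> definite
Definite clause count = 5.

5


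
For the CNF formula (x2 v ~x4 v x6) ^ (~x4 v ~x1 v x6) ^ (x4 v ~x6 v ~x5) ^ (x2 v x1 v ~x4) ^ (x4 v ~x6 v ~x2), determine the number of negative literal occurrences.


Scan each clause for negated literals.
Clause 1: 1 negative; Clause 2: 2 negative; Clause 3: 2 negative; Clause 4: 1 negative; Clause 5: 2 negative.
Total negative literal occurrences = 8.

8


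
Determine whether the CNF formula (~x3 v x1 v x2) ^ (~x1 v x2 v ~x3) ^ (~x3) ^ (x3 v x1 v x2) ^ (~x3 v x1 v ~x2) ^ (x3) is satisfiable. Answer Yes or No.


Check all 8 possible truth assignments.
Number of satisfying assignments found: 0.
The formula is unsatisfiable.

No


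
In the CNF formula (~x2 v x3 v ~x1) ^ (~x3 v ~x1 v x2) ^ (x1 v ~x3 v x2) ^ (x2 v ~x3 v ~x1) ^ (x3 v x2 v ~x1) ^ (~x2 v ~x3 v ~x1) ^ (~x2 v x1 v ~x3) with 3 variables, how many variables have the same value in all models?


Find all satisfying assignments: 2 model(s).
Check which variables have the same value in every model.
Fixed variables: x1=F, x3=F.
Backbone size = 2.

2


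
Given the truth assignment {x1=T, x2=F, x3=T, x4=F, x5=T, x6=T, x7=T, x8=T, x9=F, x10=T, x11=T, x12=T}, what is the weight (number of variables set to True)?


The weight is the number of variables assigned True.
True variables: x1, x3, x5, x6, x7, x8, x10, x11, x12.
Weight = 9.

9


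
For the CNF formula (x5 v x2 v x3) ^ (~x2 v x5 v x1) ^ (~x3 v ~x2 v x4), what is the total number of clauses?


Each group enclosed in parentheses joined by ^ is one clause.
Counting the conjuncts: 3 clauses.

3


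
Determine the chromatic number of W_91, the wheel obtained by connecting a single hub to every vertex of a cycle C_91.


W_91 consists of the cycle C_91 together with a hub vertex adjacent to every cycle vertex.
The cycle C_91 needs 3 colors (odd cycle -> 3).
The hub is adjacent to every cycle vertex, so it must receive a new color distinct from all of them.
Chromatic number = 3 + 1 = 4.

4


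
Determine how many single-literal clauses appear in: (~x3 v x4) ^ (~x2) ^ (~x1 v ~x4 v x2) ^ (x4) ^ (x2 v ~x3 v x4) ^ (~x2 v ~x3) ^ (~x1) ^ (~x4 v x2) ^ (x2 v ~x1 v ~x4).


A unit clause contains exactly one literal.
Unit clauses found: (~x2), (x4), (~x1).
Count = 3.

3


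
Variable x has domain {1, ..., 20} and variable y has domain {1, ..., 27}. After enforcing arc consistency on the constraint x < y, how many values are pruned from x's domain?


For the constraint x < y, x needs a supporting value in y's domain.
x can be at most 26 (one less than y's maximum).
Valid x values from domain: 20 out of 20.
Pruned = 20 - 20 = 0.

0


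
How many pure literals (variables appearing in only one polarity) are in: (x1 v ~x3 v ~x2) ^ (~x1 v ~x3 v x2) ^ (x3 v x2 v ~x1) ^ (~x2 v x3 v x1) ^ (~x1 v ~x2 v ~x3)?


A pure literal appears in only one polarity across all clauses.
No pure literals found.
Count = 0.

0


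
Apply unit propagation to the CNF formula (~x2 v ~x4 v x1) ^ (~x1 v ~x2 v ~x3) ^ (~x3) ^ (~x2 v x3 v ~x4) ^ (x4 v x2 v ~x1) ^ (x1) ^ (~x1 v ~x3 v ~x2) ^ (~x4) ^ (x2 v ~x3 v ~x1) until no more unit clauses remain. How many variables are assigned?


Unit propagation repeatedly assigns the literal in any unit clause, then simplifies.
Assignments in order: x3 = F, x1 = T, x4 = F, x2 = T.
No further unit clauses remain.
Total variables assigned = 4.

4


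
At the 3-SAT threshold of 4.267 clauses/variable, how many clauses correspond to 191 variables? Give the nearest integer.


The 3-SAT phase transition occurs at approximately 4.267 clauses per variable.
m = 4.267 * 191 = 814.997.
Rounded to nearest integer: 815.

815


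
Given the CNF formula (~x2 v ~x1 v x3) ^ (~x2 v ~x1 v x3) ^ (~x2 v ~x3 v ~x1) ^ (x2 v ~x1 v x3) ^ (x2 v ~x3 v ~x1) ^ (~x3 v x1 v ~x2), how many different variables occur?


Identify each distinct variable in the formula.
Variables found: x1, x2, x3.
Total distinct variables = 3.

3


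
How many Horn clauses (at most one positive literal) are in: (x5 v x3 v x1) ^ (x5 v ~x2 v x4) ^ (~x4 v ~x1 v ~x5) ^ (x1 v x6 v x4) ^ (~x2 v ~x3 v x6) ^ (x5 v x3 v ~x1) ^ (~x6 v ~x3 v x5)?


A Horn clause has at most one positive literal.
Clause 1: 3 positive lit(s) -> not Horn
Clause 2: 2 positive lit(s) -> not Horn
Clause 3: 0 positive lit(s) -> Horn
Clause 4: 3 positive lit(s) -> not Horn
Clause 5: 1 positive lit(s) -> Horn
Clause 6: 2 positive lit(s) -> not Horn
Clause 7: 1 positive lit(s) -> Horn
Total Horn clauses = 3.

3


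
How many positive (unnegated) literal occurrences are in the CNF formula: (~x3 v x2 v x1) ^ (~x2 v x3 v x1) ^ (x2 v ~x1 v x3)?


Scan each clause for unnegated literals.
Clause 1: 2 positive; Clause 2: 2 positive; Clause 3: 2 positive.
Total positive literal occurrences = 6.

6


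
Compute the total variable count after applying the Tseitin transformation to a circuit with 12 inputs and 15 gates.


The Tseitin transformation introduces one auxiliary variable per gate.
Total variables = inputs + gates = 12 + 15 = 27.

27


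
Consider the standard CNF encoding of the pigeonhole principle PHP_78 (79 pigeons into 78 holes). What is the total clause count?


The PHP encoding has two parts:
1) At-least-one-hole clauses: 79 (one per pigeon, each with 78 literals).
2) At-most-one-pigeon-per-hole clauses: 78 holes * C(79,2) = 78 * 3081 = 240318.
Total clauses = 79 + 240318 = 240397.

240397


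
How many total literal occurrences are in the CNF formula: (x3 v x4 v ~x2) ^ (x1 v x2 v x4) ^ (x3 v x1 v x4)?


Clause lengths: 3, 3, 3.
Sum = 3 + 3 + 3 = 9.

9


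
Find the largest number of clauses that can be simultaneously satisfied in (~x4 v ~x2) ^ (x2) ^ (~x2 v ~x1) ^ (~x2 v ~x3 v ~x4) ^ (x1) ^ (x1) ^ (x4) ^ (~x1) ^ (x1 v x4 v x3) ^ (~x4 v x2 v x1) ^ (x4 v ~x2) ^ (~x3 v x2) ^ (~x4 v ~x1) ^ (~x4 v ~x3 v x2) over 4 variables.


Enumerate all 16 truth assignments.
For each, count how many of the 14 clauses are satisfied.
The formula is not fully satisfiable, so the maximum is below 14.
Maximum simultaneously satisfiable clauses = 11.

11


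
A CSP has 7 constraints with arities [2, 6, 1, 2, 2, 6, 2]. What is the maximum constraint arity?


The arities are: 2, 6, 1, 2, 2, 6, 2.
Scan for the maximum value.
Maximum arity = 6.

6


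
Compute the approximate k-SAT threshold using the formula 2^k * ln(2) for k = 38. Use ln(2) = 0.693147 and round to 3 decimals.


Using the asymptotic formula: threshold ~ 2^k * ln(2).
2^38 = 274877906944.
274877906944 * 0.693147 = 190530796564.513.

190530796564.513


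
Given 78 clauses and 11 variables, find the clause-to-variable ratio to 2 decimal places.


Clause-to-variable ratio = clauses / variables.
78 / 11 = 7.09.

7.09


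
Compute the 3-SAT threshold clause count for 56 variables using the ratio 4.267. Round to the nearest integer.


The 3-SAT phase transition occurs at approximately 4.267 clauses per variable.
m = 4.267 * 56 = 238.952.
Rounded to nearest integer: 239.

239


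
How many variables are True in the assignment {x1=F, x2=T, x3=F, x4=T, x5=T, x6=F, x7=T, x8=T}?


The weight is the number of variables assigned True.
True variables: x2, x4, x5, x7, x8.
Weight = 5.

5


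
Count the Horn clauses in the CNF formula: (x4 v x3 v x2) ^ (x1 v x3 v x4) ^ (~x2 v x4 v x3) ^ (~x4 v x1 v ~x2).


A Horn clause has at most one positive literal.
Clause 1: 3 positive lit(s) -> not Horn
Clause 2: 3 positive lit(s) -> not Horn
Clause 3: 2 positive lit(s) -> not Horn
Clause 4: 1 positive lit(s) -> Horn
Total Horn clauses = 1.

1


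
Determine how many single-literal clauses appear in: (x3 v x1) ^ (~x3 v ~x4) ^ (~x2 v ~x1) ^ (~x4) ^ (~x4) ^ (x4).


A unit clause contains exactly one literal.
Unit clauses found: (~x4), (~x4), (x4).
Count = 3.

3


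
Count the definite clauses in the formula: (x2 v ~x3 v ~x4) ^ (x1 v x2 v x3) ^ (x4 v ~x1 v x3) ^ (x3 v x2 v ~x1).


A definite clause has exactly one positive literal.
Clause 1: 1 positive -> definite
Clause 2: 3 positive -> not definite
Clause 3: 2 positive -> not definite
Clause 4: 2 positive -> not definite
Definite clause count = 1.

1


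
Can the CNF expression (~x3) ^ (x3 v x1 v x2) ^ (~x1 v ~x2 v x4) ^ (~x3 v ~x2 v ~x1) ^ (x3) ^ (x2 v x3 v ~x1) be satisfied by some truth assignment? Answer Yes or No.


Check all 16 possible truth assignments.
Number of satisfying assignments found: 0.
The formula is unsatisfiable.

No


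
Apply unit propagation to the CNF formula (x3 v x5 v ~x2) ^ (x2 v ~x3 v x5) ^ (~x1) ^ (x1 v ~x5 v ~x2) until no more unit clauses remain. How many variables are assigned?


Unit propagation repeatedly assigns the literal in any unit clause, then simplifies.
Assignments in order: x1 = F.
No further unit clauses remain.
Total variables assigned = 1.

1


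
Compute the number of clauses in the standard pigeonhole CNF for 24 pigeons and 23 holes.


The PHP encoding has two parts:
1) At-least-one-hole clauses: 24 (one per pigeon, each with 23 literals).
2) At-most-one-pigeon-per-hole clauses: 23 holes * C(24,2) = 23 * 276 = 6348.
Total clauses = 24 + 6348 = 6372.

6372


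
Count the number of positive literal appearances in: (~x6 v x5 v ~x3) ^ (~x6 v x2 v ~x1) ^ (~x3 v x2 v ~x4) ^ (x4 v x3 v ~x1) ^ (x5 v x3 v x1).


Scan each clause for unnegated literals.
Clause 1: 1 positive; Clause 2: 1 positive; Clause 3: 1 positive; Clause 4: 2 positive; Clause 5: 3 positive.
Total positive literal occurrences = 8.

8


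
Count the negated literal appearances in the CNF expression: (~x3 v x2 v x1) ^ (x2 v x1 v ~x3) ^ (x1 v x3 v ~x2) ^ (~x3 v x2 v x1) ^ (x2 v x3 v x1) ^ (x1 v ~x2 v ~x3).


Scan each clause for negated literals.
Clause 1: 1 negative; Clause 2: 1 negative; Clause 3: 1 negative; Clause 4: 1 negative; Clause 5: 0 negative; Clause 6: 2 negative.
Total negative literal occurrences = 6.

6
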